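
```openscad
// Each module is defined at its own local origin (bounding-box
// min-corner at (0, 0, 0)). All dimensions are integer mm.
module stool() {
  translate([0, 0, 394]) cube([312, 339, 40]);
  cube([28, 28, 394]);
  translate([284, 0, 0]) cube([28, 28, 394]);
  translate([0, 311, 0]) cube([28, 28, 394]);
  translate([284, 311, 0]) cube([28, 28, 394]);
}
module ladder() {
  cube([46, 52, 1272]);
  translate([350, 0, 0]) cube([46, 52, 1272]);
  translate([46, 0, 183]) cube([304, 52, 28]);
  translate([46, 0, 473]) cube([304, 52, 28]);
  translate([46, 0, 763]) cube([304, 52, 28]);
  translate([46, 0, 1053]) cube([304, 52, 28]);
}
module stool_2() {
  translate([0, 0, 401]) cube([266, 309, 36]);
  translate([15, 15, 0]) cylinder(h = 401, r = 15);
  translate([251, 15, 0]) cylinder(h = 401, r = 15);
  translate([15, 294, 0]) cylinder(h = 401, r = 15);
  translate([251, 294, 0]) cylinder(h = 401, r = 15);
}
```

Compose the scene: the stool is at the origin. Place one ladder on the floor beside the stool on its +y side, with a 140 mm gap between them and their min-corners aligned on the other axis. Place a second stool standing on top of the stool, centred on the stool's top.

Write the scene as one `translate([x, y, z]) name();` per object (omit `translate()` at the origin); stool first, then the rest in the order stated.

stool();
translate([0, 479, 0]) ladder();
translate([23, 15, 434]) stool_2();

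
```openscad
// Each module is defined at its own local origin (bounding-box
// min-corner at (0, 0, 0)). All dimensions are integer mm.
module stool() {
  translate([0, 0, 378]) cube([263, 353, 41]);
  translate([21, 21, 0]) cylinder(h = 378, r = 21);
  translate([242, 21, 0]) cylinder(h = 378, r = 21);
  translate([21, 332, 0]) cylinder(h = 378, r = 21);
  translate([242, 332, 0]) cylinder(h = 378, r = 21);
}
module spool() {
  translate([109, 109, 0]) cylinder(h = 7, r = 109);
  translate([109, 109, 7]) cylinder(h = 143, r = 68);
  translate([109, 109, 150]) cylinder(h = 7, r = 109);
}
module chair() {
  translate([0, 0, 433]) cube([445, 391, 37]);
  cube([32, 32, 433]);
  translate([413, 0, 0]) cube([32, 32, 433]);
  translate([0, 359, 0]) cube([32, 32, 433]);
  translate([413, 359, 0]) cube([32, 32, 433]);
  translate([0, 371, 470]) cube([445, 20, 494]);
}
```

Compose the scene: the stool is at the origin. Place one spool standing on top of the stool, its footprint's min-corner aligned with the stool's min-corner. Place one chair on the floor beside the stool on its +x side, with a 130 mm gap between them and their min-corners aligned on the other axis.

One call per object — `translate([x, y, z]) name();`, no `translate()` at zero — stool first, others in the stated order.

stool();
translate([0, 0, 419]) spool();
translate([393, 0, 0]) chair();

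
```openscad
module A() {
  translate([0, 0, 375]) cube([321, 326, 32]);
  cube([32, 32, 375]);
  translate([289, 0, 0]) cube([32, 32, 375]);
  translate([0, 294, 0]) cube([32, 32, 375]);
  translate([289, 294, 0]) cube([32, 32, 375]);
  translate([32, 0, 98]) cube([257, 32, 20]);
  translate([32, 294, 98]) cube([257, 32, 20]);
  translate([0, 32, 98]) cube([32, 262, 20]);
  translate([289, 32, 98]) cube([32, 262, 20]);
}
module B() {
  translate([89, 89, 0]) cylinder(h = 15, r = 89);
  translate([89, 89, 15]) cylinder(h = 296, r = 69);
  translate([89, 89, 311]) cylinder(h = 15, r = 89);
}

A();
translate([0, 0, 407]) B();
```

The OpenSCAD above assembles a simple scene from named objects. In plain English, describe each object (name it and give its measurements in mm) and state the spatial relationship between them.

A is a four-legged stool. The seat is a 321×326×32 mm slab whose top surface is at z = 407 mm; four square legs, each 32×32 mm in cross-section, run from the floor (z = 0) to the underside of the seat, each flush with a corner of the seat. Four stretchers, 32 mm wide and 20 mm tall, connect adjacent legs with their undersides at z = 98 mm, each running between the inner faces of the legs it joins and aligned with the legs' outer faces on the other axis.

B is a spool: two coaxial disc flanges of radius 89 mm and thickness 15 mm, joined by a core cylinder of radius 69 mm and height 296 mm. The lower flange rests on z = 0 and the three cylinders share a vertical axis.

The spool is on top of the stool.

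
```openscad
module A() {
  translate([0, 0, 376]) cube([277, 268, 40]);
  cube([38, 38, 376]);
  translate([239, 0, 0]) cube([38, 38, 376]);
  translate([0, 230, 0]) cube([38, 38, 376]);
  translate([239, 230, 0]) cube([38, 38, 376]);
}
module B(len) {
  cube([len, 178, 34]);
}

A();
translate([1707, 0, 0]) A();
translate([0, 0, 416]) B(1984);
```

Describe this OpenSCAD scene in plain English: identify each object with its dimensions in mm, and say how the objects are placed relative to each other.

A is a four-legged stool. The seat is a 277×268×40 mm slab whose top surface is at z = 416 mm; four square legs, each 38×38 mm in cross-section, run from the floor (z = 0) to the underside of the seat, each flush with a corner of the seat.

B is a rectangular beam 1984 mm long (x), 178 mm deep (y), 34 mm thick (z).

The beam spans the tops of two stools placed 1430 mm apart, resting at z = 416 mm.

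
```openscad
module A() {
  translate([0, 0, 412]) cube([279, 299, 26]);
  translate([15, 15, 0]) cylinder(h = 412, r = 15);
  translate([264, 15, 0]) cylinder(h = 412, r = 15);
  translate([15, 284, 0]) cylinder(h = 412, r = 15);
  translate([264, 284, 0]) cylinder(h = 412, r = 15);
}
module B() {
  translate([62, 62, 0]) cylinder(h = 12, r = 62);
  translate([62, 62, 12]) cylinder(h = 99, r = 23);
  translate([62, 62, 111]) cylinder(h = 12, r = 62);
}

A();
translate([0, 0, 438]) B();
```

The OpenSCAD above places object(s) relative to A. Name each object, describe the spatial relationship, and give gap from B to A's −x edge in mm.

A is a stool. B is a spool. The spool is on top of the stool. The gap from the spool to the stool's −x edge is 0 mm.

The spool's min-x is at 0; the stool's min-x is 0; gap = 0 mm.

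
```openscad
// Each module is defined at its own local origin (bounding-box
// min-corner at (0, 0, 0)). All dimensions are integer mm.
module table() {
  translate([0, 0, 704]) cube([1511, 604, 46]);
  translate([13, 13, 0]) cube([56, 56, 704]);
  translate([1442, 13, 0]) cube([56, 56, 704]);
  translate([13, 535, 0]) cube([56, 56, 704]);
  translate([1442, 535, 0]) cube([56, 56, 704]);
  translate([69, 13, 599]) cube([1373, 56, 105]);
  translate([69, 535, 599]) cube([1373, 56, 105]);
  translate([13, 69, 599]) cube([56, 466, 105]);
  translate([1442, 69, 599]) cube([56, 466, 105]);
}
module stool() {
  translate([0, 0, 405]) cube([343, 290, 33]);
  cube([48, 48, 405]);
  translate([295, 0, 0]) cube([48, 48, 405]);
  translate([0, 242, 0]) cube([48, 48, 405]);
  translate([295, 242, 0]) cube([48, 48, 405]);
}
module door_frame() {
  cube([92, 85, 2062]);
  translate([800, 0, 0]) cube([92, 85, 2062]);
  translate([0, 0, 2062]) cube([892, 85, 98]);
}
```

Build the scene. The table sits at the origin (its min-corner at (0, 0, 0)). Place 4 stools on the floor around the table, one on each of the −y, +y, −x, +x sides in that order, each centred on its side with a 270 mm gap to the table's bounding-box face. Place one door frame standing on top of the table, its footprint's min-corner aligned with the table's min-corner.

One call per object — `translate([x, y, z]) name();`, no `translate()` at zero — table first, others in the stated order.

table();
translate([584, -560, 0]) stool();
translate([584, 874, 0]) stool();
translate([-613, 157, 0]) stool();
translate([1781, 157, 0]) stool();
translate([0, 0, 750]) door_frame();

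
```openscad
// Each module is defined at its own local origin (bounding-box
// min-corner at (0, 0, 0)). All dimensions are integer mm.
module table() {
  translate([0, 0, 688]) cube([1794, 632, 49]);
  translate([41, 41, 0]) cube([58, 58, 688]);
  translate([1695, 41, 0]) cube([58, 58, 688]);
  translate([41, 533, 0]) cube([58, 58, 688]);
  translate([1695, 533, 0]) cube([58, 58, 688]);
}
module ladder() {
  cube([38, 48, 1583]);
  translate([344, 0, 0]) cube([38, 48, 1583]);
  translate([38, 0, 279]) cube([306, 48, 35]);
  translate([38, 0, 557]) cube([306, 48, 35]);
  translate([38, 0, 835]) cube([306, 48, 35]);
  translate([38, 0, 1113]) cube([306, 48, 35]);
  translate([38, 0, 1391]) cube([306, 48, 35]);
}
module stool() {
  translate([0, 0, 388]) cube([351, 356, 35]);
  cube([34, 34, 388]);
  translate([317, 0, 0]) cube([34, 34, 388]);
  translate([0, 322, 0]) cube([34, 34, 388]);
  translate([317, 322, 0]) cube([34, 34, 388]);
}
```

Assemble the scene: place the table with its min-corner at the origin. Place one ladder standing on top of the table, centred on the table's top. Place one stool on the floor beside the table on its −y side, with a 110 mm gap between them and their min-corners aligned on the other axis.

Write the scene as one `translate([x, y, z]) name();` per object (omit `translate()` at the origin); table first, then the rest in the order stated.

table();
translate([706, 292, 737]) ladder();
translate([0, -466, 0]) stool();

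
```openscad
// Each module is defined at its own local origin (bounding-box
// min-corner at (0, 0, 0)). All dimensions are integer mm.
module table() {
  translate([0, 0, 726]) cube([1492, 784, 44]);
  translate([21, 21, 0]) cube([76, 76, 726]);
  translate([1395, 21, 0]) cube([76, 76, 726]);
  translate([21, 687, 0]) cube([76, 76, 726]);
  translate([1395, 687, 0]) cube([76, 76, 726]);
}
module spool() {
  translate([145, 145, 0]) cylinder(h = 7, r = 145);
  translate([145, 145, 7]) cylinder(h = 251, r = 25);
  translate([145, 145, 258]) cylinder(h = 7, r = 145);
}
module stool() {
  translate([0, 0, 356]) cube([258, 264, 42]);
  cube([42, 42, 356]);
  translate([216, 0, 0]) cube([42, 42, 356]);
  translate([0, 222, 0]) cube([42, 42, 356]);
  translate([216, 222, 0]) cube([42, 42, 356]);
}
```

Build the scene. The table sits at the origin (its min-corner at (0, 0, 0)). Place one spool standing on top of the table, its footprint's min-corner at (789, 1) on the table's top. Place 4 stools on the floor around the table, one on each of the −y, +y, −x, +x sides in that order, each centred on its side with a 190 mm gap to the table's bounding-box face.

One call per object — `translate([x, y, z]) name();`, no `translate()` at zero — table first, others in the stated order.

table();
translate([789, 1, 770]) spool();
translate([617, -454, 0]) stool();
translate([617, 974, 0]) stool();
translate([-448, 260, 0]) stool();
translate([1682, 260, 0]) stool();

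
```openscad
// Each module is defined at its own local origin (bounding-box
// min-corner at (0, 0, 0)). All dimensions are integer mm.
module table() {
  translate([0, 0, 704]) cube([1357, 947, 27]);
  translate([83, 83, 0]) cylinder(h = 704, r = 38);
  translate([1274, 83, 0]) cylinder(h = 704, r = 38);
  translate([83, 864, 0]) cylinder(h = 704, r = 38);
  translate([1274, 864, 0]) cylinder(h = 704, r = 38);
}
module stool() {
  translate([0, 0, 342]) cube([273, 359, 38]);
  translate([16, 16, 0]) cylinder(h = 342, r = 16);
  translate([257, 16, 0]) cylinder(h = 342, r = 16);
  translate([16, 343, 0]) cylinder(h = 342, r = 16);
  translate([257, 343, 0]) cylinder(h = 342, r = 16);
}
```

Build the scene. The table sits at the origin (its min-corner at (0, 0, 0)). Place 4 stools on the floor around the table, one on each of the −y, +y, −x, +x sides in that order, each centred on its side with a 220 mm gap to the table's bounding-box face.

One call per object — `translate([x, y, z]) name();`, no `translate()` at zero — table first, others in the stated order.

table();
translate([542, -579, 0]) stool();
translate([542, 1167, 0]) stool();
translate([-493, 294, 0]) stool();
translate([1577, 294, 0]) stool();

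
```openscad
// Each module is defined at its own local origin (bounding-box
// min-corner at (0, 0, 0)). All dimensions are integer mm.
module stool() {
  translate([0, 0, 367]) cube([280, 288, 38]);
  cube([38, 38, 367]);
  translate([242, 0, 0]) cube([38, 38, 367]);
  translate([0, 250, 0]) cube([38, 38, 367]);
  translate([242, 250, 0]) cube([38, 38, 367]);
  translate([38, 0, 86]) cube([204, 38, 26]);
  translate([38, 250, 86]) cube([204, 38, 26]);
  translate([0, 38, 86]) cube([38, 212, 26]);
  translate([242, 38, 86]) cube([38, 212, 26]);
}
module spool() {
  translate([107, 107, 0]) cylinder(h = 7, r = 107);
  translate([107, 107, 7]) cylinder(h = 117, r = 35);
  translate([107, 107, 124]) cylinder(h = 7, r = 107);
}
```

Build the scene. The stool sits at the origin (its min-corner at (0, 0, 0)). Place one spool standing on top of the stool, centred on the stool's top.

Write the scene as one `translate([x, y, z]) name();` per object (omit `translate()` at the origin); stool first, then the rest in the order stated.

stool();
translate([33, 37, 405]) spool();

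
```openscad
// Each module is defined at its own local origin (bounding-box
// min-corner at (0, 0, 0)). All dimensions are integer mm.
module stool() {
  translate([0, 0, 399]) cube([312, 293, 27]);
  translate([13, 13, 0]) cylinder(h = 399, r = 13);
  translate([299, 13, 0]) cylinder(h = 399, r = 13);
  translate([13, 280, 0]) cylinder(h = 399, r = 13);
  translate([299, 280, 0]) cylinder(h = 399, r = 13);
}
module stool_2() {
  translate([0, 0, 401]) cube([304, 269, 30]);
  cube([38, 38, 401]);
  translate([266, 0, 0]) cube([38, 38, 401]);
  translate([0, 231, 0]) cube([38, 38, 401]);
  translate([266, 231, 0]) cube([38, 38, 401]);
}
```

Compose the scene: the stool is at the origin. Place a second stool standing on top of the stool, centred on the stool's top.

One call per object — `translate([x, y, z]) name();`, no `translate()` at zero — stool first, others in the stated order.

stool();
translate([4, 12, 426]) stool_2();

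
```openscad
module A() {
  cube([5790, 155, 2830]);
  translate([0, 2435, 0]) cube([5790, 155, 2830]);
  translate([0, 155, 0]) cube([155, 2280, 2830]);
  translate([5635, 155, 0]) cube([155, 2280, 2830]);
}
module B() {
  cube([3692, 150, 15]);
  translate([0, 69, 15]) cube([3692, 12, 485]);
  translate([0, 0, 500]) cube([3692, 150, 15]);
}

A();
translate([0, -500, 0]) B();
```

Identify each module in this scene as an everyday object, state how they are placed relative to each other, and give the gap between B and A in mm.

A is a house frame. B is an I-beam. The I-beam is on the floor beside the house frame on its −y side. The gap between the I-beam and the house frame is 350 mm.

The I-beam's nearest face is 350 mm from the house frame's −y face.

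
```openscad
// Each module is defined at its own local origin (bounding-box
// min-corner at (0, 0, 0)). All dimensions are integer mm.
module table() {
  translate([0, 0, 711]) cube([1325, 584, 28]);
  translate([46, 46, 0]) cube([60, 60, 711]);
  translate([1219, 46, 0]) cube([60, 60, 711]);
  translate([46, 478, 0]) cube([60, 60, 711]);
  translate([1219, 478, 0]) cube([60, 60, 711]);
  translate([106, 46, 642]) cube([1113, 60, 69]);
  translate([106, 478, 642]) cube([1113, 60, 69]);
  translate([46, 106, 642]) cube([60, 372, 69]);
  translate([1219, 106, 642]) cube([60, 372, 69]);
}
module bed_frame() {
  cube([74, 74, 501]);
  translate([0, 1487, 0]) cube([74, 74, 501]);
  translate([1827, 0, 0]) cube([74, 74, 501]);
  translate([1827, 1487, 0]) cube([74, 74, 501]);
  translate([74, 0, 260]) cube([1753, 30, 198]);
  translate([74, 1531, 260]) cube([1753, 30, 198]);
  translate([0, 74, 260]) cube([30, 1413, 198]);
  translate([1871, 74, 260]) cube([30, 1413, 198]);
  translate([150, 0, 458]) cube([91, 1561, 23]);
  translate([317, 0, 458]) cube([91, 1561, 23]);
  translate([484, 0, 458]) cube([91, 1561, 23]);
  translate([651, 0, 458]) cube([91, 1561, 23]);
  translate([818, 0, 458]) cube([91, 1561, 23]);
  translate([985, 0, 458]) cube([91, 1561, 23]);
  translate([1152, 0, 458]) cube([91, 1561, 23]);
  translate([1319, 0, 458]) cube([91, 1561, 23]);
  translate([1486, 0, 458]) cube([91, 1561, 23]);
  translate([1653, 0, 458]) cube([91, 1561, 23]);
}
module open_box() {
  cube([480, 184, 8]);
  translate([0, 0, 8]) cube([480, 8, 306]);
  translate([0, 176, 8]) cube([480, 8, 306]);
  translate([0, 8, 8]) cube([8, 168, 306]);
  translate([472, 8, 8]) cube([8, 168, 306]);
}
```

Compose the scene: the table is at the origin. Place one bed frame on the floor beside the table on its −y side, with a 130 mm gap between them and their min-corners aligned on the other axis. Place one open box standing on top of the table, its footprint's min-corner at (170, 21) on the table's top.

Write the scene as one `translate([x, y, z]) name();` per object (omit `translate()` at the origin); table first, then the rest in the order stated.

table();
translate([0, -1691, 0]) bed_frame();
translate([170, 21, 739]) open_box();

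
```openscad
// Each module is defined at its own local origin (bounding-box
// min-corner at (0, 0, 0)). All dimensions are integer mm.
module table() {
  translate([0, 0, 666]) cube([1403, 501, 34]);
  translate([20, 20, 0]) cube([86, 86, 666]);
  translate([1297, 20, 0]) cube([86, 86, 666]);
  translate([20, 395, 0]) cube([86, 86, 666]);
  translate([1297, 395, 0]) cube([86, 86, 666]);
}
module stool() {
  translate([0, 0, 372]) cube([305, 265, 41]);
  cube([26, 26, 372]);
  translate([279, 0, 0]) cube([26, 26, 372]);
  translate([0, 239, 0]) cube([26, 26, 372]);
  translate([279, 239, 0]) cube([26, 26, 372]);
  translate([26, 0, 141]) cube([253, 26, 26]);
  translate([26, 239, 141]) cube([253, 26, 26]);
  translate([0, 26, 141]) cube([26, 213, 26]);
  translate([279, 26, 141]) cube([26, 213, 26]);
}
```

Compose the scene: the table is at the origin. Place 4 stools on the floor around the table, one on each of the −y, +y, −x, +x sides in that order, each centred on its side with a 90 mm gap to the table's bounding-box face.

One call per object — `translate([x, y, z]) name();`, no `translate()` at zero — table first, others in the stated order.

table();
translate([549, -355, 0]) stool();
translate([549, 591, 0]) stool();
translate([-395, 118, 0]) stool();
translate([1493, 118, 0]) stool();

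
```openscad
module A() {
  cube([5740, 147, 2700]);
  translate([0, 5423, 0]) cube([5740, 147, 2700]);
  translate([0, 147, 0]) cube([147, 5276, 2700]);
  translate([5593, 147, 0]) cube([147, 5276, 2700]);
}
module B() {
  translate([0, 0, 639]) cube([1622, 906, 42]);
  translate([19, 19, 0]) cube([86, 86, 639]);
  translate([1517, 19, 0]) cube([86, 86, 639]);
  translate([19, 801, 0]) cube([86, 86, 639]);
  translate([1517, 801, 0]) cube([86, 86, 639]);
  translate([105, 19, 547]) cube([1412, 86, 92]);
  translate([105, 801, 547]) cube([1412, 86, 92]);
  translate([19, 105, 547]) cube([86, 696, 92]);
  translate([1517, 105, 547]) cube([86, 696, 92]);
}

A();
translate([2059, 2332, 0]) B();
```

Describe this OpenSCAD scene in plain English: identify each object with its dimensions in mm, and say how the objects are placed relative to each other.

A is a box-shaped house frame (walls only): outside footprint 5740×5570 mm, wall height 2700 mm, wall thickness 147 mm. The two y-facing walls run the full x-width; the two x-facing walls fit between the inner faces of the y-facing walls.

B is a table: top 1622 mm (x) × 906 mm (y), 42 mm thick, upper face at z = 681 mm, on four 86×86 mm square legs, each inset 19 mm from the nearest pair of top edges, running from z = 0 to the bottom of the top. Four apron rails, 86 mm thick and 92 mm tall, run between adjacent legs with their top edges flush with the underside of the top and their outer faces flush with the legs' outer faces.

The table sits inside the house frame, centred.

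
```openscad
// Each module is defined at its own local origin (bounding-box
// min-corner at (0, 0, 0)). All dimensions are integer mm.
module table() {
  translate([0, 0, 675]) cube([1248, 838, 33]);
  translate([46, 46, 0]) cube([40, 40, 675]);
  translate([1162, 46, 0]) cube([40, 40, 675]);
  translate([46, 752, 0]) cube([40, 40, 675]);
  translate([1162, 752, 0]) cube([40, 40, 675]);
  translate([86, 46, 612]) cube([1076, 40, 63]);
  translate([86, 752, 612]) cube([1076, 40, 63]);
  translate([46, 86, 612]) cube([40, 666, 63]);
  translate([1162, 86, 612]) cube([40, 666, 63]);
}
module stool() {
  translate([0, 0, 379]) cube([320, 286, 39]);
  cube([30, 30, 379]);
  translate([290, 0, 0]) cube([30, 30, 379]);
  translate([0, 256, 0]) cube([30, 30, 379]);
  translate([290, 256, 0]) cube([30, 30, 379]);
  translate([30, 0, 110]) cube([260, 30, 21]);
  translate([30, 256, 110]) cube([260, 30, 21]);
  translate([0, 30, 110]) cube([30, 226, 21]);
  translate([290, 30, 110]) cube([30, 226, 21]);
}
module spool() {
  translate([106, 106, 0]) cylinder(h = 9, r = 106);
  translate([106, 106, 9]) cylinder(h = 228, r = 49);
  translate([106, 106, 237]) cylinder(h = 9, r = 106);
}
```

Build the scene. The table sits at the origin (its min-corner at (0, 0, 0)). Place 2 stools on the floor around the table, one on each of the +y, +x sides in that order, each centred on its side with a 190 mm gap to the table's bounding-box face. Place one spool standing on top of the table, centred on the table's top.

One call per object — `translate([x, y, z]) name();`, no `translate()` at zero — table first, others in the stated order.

table();
translate([464, 1028, 0]) stool();
translate([1438, 276, 0]) stool();
translate([518, 313, 708]) spool();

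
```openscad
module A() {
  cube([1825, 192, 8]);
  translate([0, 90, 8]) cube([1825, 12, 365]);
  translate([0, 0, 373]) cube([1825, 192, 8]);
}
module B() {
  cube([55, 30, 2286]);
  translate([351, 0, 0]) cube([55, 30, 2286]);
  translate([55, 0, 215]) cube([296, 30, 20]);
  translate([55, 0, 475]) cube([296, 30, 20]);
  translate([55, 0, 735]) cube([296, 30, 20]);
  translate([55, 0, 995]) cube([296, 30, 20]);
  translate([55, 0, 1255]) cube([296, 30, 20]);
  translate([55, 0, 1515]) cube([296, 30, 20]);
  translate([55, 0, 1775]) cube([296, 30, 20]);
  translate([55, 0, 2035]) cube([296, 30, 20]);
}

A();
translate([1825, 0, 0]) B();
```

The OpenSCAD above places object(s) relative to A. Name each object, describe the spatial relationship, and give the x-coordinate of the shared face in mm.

The I-beam's +x face and the ladder's −x face are both at x = 1825 mm.

A is an I-beam. B is a ladder. The ladder is against the I-beam's +x side, with their −y faces flush. The x-coordinate of the shared face is 1825 mm.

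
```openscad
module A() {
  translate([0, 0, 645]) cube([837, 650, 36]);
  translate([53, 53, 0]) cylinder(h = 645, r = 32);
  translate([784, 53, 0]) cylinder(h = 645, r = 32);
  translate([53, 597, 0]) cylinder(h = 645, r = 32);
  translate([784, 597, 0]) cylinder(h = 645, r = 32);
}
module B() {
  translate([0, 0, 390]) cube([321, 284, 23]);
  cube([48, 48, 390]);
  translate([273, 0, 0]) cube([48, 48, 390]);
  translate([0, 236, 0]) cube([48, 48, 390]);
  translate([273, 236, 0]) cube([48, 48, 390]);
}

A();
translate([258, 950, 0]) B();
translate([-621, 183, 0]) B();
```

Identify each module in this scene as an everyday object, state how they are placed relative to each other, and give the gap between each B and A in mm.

Each stool's nearest face is 300 mm from the table's bounding box.

A is a table. B is a stool. Two stools sit around the table at the +y, −x sides. The gap between each stool and the table is 300 mm.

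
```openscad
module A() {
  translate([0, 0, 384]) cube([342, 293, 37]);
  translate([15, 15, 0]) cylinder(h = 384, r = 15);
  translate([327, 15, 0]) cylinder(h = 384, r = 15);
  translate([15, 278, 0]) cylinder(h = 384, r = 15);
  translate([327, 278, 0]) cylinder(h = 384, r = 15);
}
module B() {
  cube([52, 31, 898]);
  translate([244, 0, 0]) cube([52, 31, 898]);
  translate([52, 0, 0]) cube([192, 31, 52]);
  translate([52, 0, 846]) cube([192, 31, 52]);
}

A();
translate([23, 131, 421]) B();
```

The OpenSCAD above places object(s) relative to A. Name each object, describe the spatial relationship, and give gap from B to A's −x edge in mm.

The picture frame's min-x is at 23; the stool's min-x is 0; gap = 23 mm.

A is a stool. B is a picture frame. The picture frame is on top of the stool, centred. The gap from the picture frame to the stool's −x edge is 23 mm.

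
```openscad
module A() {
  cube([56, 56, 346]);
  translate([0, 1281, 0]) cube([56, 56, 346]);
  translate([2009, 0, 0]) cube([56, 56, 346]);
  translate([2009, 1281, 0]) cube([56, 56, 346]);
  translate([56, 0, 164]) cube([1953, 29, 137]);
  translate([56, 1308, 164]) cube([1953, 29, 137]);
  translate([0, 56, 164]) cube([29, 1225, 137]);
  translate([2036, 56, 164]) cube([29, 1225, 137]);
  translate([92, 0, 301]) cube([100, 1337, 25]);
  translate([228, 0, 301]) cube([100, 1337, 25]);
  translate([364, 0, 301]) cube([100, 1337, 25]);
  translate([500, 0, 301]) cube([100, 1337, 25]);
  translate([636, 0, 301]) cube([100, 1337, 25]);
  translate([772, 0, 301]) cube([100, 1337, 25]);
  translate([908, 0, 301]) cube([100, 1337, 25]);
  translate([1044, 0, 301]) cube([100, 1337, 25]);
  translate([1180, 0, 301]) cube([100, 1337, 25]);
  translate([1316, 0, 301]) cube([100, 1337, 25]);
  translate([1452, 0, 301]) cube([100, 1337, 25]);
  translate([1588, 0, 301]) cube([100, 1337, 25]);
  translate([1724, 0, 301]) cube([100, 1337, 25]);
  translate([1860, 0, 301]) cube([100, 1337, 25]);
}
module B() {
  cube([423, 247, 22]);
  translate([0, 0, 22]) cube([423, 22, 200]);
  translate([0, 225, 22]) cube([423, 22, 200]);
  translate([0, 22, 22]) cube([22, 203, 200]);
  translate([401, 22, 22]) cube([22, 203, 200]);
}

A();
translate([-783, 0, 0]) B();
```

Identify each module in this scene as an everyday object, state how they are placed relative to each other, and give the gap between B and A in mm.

The open box's nearest face is 360 mm from the bed frame's −x face.

A is a bed frame. B is an open box. The open box is on the floor beside the bed frame on its −x side. The gap between the open box and the bed frame is 360 mm.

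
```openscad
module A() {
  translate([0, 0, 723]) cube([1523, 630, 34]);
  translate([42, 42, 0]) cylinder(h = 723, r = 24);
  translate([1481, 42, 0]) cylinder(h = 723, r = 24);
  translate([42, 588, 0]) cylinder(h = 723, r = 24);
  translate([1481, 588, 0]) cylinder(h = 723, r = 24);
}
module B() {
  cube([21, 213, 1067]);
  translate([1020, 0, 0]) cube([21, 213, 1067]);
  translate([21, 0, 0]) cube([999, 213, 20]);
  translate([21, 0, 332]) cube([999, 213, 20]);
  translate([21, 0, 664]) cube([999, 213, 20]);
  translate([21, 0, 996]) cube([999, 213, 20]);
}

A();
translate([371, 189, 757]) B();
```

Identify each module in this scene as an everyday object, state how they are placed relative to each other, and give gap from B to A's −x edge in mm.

A is a table. B is a bookshelf. The bookshelf is on top of the table. The gap from the bookshelf to the table's −x edge is 371 mm.

The bookshelf's min-x is at 371; the table's min-x is 0; gap = 371 mm.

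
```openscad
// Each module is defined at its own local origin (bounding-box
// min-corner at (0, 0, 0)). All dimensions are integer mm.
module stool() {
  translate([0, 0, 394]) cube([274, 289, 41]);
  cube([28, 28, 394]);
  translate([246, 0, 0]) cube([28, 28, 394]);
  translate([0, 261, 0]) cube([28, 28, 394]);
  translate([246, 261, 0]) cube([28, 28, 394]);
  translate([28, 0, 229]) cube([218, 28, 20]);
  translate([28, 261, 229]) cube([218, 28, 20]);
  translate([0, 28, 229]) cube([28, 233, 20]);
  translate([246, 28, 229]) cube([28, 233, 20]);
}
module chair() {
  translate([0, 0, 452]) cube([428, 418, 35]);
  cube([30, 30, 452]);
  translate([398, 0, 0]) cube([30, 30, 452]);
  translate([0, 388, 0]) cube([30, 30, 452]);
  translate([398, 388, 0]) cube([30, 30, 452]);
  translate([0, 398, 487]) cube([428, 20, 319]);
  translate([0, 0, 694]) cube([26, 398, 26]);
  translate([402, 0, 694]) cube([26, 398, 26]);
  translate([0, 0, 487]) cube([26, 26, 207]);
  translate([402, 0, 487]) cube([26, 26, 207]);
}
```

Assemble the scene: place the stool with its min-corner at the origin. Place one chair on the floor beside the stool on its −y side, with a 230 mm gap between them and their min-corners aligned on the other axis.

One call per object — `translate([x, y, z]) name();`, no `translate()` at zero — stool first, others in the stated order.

stool();
translate([0, -648, 0]) chair();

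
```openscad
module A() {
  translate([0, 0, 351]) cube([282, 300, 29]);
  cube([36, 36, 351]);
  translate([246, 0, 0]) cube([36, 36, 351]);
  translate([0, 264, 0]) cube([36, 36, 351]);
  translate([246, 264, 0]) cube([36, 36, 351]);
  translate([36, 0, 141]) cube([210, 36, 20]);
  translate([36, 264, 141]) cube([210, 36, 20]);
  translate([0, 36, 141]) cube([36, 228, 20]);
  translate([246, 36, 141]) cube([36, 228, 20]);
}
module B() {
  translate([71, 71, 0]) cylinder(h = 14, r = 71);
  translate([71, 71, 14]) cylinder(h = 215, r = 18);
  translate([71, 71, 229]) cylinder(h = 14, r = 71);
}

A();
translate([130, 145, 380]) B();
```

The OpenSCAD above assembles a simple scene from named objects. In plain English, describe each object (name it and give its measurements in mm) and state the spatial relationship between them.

A is a simple wooden stool: a rectangular seat 282 mm (x) by 300 mm (y), 29 mm thick, top face at z = 380 mm, on four square legs, each 36×36 mm in cross-section. The legs rest on z = 0, each flush with a corner of the seat. Four stretchers, 36 mm wide and 20 mm tall, connect adjacent legs with their undersides at z = 141 mm, each running between the inner faces of the legs it joins and aligned with the legs' outer faces on the other axis.

B is a spool: two coaxial disc flanges of radius 71 mm and thickness 14 mm, joined by a core cylinder of radius 18 mm and height 215 mm. The lower flange rests on z = 0 and the three cylinders share a vertical axis.

The spool is on top of the stool.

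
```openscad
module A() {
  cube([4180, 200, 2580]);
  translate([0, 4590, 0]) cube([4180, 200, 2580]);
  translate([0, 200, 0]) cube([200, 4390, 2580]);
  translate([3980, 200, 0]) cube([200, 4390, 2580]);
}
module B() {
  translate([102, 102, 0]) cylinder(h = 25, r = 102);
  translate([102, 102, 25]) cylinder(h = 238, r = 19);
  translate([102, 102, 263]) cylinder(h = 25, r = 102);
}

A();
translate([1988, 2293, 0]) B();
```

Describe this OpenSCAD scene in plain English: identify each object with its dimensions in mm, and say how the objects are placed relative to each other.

A is the wall frame of a small rectangular building: four walls, each 2580 mm tall and 200 mm thick, enclosing a footprint 4180 mm (x) by 4790 mm (y) outside-to-outside, with no floor or roof. The front and back walls (the −y and +y sides) span the full width; the two side walls fit between them.

B is a spool: two coaxial disc flanges of radius 102 mm and thickness 25 mm, joined by a core cylinder of radius 19 mm and height 238 mm. The lower flange rests on z = 0 and the three cylinders share a vertical axis.

The spool sits inside the house frame, centred.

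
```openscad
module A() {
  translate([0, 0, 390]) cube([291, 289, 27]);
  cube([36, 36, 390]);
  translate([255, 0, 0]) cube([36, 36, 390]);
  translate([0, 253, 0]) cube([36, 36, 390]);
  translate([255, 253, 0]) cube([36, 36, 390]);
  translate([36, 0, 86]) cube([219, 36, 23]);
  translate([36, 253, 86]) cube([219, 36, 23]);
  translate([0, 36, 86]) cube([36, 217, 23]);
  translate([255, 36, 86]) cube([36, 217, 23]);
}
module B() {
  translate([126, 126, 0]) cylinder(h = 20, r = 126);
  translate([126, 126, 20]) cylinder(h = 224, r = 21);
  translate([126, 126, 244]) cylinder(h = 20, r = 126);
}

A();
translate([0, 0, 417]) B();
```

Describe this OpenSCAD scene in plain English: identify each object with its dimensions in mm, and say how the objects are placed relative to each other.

A is a four-legged stool. The seat is 291×289 mm, 27 mm thick, top at z = 417 mm. It stands on four square legs, each 36×36 mm in cross-section, from z = 0 to the seat underside, each flush with a corner of the seat. Four stretchers, 36 mm wide and 23 mm tall, connect adjacent legs with their undersides at z = 86 mm, each running between the inner faces of the legs it joins and aligned with the legs' outer faces on the other axis.

B is a spool: two coaxial disc flanges of radius 126 mm and thickness 20 mm, joined by a core cylinder of radius 21 mm and height 224 mm. The lower flange rests on z = 0 and the three cylinders share a vertical axis.

The spool is on top of the stool.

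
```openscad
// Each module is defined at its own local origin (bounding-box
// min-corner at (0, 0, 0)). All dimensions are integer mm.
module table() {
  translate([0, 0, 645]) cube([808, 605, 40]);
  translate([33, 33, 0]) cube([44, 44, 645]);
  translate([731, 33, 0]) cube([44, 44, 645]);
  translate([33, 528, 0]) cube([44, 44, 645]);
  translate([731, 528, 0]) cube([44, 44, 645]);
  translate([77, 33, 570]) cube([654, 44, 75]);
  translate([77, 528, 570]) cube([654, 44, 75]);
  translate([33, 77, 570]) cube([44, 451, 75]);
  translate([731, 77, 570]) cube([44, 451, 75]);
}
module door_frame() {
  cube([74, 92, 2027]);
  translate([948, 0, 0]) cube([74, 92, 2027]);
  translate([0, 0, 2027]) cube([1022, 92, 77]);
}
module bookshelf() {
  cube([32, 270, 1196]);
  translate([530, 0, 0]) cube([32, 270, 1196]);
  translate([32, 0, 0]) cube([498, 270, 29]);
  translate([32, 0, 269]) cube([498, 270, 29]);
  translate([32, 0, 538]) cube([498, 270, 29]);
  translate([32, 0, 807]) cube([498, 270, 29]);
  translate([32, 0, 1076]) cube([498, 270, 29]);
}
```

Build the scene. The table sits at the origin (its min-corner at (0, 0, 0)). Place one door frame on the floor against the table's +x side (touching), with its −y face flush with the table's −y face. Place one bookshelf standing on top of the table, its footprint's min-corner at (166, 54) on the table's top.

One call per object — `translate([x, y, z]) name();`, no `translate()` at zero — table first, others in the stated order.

table();
translate([808, 0, 0]) door_frame();
translate([166, 54, 685]) bookshelf();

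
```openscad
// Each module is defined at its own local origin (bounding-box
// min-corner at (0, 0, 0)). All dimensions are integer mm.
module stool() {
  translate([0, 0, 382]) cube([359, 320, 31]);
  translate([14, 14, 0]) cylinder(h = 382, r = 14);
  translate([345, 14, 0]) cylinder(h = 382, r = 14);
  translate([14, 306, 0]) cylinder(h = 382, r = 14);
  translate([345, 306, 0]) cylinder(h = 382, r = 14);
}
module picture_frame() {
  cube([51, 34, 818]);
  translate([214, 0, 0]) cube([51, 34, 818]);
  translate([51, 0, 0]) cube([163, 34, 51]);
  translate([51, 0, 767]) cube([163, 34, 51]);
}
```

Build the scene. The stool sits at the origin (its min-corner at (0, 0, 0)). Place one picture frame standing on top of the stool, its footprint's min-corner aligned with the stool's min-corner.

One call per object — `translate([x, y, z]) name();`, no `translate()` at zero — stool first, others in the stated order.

stool();
translate([0, 0, 413]) picture_frame();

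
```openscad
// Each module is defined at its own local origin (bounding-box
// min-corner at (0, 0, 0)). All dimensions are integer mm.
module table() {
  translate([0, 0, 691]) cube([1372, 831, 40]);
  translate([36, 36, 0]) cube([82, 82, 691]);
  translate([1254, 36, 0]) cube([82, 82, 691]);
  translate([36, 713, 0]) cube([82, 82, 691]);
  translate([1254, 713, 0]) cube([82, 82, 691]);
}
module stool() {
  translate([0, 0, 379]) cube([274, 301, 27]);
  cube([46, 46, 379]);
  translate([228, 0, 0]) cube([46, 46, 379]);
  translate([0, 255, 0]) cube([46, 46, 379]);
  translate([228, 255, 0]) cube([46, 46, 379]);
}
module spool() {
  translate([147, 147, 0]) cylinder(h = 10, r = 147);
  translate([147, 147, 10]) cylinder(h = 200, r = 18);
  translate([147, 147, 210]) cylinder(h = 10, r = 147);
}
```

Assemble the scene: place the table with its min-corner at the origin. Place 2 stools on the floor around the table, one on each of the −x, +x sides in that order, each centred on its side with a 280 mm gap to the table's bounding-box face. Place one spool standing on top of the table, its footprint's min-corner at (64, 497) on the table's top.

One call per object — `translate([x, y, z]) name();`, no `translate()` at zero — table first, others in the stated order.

table();
translate([-554, 265, 0]) stool();
translate([1652, 265, 0]) stool();
translate([64, 497, 731]) spool();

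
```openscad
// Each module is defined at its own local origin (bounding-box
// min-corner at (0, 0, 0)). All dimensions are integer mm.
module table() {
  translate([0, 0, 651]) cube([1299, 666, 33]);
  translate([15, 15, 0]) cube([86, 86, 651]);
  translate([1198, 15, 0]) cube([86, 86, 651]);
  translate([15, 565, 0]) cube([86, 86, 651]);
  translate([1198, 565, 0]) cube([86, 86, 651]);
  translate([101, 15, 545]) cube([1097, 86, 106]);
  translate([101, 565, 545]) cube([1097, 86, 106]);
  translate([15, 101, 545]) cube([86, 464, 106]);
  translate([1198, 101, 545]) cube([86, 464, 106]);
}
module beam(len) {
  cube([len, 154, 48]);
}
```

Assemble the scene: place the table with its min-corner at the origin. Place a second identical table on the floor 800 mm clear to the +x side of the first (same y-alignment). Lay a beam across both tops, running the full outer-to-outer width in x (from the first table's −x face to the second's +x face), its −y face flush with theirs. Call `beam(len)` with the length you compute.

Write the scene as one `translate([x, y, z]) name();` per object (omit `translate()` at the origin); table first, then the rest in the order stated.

table();
translate([2099, 0, 0]) table();
translate([0, 0, 684]) beam(3398);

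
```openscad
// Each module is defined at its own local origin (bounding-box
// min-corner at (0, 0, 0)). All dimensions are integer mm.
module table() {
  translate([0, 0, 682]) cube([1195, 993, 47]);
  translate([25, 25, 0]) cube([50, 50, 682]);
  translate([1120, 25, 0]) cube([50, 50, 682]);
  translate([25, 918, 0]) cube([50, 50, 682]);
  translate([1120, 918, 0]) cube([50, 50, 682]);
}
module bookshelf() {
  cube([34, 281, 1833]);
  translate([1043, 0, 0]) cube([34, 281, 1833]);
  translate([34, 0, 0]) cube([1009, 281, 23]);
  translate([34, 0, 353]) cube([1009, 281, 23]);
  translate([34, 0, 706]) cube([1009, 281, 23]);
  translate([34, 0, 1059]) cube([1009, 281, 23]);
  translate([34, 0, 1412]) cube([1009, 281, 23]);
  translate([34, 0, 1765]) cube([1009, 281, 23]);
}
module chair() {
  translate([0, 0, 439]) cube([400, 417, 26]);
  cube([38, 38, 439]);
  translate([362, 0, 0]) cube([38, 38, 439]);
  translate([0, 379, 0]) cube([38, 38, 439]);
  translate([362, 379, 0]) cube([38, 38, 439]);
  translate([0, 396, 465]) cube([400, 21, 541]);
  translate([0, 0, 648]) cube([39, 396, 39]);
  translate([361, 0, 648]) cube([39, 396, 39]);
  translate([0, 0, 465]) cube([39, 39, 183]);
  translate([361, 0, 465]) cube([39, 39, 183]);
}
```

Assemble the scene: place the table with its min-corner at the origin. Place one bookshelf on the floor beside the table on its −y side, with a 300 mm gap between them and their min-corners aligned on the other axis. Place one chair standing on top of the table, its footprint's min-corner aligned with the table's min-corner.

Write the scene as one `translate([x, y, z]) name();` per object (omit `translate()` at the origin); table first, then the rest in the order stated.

table();
translate([0, -581, 0]) bookshelf();
translate([0, 0, 729]) chair();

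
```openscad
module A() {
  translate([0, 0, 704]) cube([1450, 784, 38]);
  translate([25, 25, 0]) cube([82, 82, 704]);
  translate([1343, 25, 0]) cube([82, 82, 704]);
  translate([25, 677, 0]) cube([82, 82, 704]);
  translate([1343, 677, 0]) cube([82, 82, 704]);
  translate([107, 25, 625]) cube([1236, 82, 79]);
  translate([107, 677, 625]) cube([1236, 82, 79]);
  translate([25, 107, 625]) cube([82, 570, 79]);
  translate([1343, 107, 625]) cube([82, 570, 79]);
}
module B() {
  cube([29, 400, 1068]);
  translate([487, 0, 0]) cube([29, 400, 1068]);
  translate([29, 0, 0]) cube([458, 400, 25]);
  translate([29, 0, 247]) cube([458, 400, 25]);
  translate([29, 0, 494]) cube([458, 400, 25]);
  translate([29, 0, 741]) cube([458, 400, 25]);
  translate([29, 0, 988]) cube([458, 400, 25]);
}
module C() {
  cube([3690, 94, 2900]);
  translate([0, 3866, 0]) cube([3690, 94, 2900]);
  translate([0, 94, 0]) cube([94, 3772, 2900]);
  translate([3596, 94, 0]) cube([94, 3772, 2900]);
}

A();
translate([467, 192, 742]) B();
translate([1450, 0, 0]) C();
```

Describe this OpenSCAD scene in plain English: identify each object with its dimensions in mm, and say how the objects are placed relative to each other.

A is a table: top 1450 mm (x) × 784 mm (y), 38 mm thick, upper face at z = 742 mm, on four 82×82 mm square legs, each inset 25 mm from the nearest pair of top edges, running from z = 0 to the bottom of the top. Four apron rails, 82 mm thick and 79 mm tall, run between adjacent legs with their top edges flush with the underside of the top and their outer faces flush with the legs' outer faces.

B is an open bookshelf. Two side panels, each 29 mm thick, 400 mm deep and 1068 mm tall, stand 516 mm apart (outside-to-outside). Between them sit 5 shelves, each 25 mm thick and 400 mm deep, spanning the full gap between the sides. The bottom shelf rests on the floor (its underside at z = 0) and the clear gap between one shelf's top and the next shelf's underside is 222 mm.

C is a box-shaped house frame (walls only): outside footprint 3690×3960 mm, wall height 2900 mm, wall thickness 94 mm. The two y-facing walls run the full x-width; the two x-facing walls fit between the inner faces of the y-facing walls.

The bookshelf is on top of the table, centred. The house frame is against the table's +x side, with their −y faces flush.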